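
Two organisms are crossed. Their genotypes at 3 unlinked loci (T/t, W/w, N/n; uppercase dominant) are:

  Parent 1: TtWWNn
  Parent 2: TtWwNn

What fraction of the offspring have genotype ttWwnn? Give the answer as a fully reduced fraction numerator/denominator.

P(ttWwnn) = 1/32

TtWWNn gametes: TWN×2, TWn×2, tWN×2, tWn×2
TtWwNn gametes: TWN×1, TWn×1, TwN×1, Twn×1, tWN×1, tWn×1, twN×1, twn×1
TtWWNn×TtWwNn grid (8·8=64): TTWWNN=2 TTWWNn=4 TTWWnn=2 TTWwNN=2 TTWwNn=4 TTWwnn=2 TtWWNN=4 TtWWNn=8 TtWWnn=4 TtWwNN=4 TtWwNn=8 TtWwnn=4 ttWWNN=2 ttWWNn=4 ttWWnn=2 ttWwNN=2 ttWwNn=4 ttWwnn=2
ttWwnn hits 2/64; gcd=2; 2÷2/64÷2 = 1/32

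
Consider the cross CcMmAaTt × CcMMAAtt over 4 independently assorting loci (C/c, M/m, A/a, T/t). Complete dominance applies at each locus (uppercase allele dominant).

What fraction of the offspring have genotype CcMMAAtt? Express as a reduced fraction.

CcMmAaTt gametes: CMAT×1, CMAt×1, CMaT×1, CMat×1, CmAT×1, CmAt×1, CmaT×1, Cmat×1, cMAT×1, cMAt×1, cMaT×1, cMat×1, cmAT×1, cmAt×1, cmaT×1, cmat×1
CcMMAAtt gametes: CMAt×8, cMAt×8
CcMmAaTt×CcMMAAtt grid (16·16=256): CCMMAATt=8 CCMMAAtt=8 CCMMAaTt=8 CCMMAatt=8 CCMmAATt=8 CCMmAAtt=8 CCMmAaTt=8 CCMmAatt=8 CcMMAATt=16 CcMMAAtt=16 CcMMAaTt=16 CcMMAatt=16 CcMmAATt=16 CcMmAAtt=16 CcMmAaTt=16 CcMmAatt=16 ccMMAATt=8 ccMMAAtt=8 ccMMAaTt=8 ccMMAatt=8 ccMmAATt=8 ccMmAAtt=8 ccMmAaTt=8 ccMmAatt=8
CcMMAAtt hits 16/256; gcd=16; 16÷16/256÷16 = 1/16

P(CcMMAAtt) = 1/16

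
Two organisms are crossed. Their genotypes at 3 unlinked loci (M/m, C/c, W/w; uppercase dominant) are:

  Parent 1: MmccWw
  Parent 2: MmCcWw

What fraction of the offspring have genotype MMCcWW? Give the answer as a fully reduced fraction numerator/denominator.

MmccWw gametes: McW×2, Mcw×2, mcW×2, mcw×2
MmCcWw gametes: MCW×1, MCw×1, McW×1, Mcw×1, mCW×1, mCw×1, mcW×1, mcw×1
MmccWw×MmCcWw grid (8·8=64): MMCcWW=2 MMCcWw=4 MMCcww=2 MMccWW=2 MMccWw=4 MMccww=2 MmCcWW=4 MmCcWw=8 MmCcww=4 MmccWW=4 MmccWw=8 Mmccww=4 mmCcWW=2 mmCcWw=4 mmCcww=2 mmccWW=2 mmccWw=4 mmccww=2
MMCcWW hits 2/64; gcd=2; 2÷2/64÷2 = 1/32

P(MMCcWW) = 1/32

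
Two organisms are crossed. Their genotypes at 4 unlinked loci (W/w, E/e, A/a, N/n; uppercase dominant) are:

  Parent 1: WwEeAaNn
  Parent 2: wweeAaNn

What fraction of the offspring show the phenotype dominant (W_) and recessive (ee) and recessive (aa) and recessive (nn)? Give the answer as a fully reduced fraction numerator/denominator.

P(W_ ee aa nn) = 1/64

WwEeAaNn gametes: WEAN×1, WEAn×1, WEaN×1, WEan×1, WeAN×1, WeAn×1, WeaN×1, Wean×1, wEAN×1, wEAn×1, wEaN×1, wEan×1, weAN×1, weAn×1, weaN×1, wean×1
wweeAaNn gametes: weAN×4, weAn×4, weaN×4, wean×4
WwEeAaNn×wweeAaNn grid (16·16=256): WwEeAANN=4 WwEeAANn=8 WwEeAAnn=4 WwEeAaNN=8 WwEeAaNn=16 WwEeAann=8 WwEeaaNN=4 WwEeaaNn=8 WwEeaann=4 WweeAANN=4 WweeAANn=8 WweeAAnn=4 WweeAaNN=8 WweeAaNn=16 WweeAann=8 WweeaaNN=4 WweeaaNn=8 Wweeaann=4 wwEeAANN=4 wwEeAANn=8 wwEeAAnn=4 wwEeAaNN=8 wwEeAaNn=16 wwEeAann=8 wwEeaaNN=4 wwEeaaNn=8 wwEeaann=4 wweeAANN=4 wweeAANn=8 wweeAAnn=4 wweeAaNN=8 wweeAaNn=16 wweeAann=8 wweeaaNN=4 wweeaaNn=8 wweeaann=4
W_ ee aa nn hits 4/256; gcd=4; 4÷4/256÷4 = 1/64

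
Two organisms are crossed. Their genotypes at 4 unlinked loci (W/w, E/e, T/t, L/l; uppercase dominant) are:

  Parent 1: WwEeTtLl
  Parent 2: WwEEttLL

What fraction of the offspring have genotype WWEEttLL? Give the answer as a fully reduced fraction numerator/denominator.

WwEeTtLl gametes: WETL×1, WETl×1, WEtL×1, WEtl×1, WeTL×1, WeTl×1, WetL×1, Wetl×1, wETL×1, wETl×1, wEtL×1, wEtl×1, weTL×1, weTl×1, wetL×1, wetl×1
WwEEttLL gametes: WEtL×8, wEtL×8
WwEeTtLl×WwEEttLL grid (16·16=256): WWEETtLL=8 WWEETtLl=8 WWEEttLL=8 WWEEttLl=8 WWEeTtLL=8 WWEeTtLl=8 WWEettLL=8 WWEettLl=8 WwEETtLL=16 WwEETtLl=16 WwEEttLL=16 WwEEttLl=16 WwEeTtLL=16 WwEeTtLl=16 WwEettLL=16 WwEettLl=16 wwEETtLL=8 wwEETtLl=8 wwEEttLL=8 wwEEttLl=8 wwEeTtLL=8 wwEeTtLl=8 wwEettLL=8 wwEettLl=8
WWEEttLL hits 8/256; gcd=8; 8÷8/256÷8 = 1/32

P(WWEEttLL) = 1/32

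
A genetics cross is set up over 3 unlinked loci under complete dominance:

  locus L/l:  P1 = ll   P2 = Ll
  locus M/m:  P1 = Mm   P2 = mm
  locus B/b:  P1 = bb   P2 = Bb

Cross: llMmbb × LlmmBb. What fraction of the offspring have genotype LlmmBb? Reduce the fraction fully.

llMmbb gametes: lMb×4, lmb×4
LlmmBb gametes: LmB×2, Lmb×2, lmB×2, lmb×2
llMmbb×LlmmBb grid (8·8=64): LlMmBb=8 LlMmbb=8 LlmmBb=8 Llmmbb=8 llMmBb=8 llMmbb=8 llmmBb=8 llmmbb=8
LlmmBb hits 8/64; gcd=8; 8÷8/64÷8 = 1/8

P(LlmmBb) = 1/8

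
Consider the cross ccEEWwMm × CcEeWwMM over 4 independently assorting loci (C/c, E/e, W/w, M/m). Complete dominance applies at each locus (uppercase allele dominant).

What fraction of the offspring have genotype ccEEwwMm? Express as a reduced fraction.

P(ccEEwwMm) = 1/32

ccEEWwMm gametes: cEWM×4, cEWm×4, cEwM×4, cEwm×4
CcEeWwMM gametes: CEWM×2, CEwM×2, CeWM×2, CewM×2, cEWM×2, cEwM×2, ceWM×2, cewM×2
ccEEWwMm×CcEeWwMM grid (16·16=256): CcEEWWMM=8 CcEEWWMm=8 CcEEWwMM=16 CcEEWwMm=16 CcEEwwMM=8 CcEEwwMm=8 CcEeWWMM=8 CcEeWWMm=8 CcEeWwMM=16 CcEeWwMm=16 CcEewwMM=8 CcEewwMm=8 ccEEWWMM=8 ccEEWWMm=8 ccEEWwMM=16 ccEEWwMm=16 ccEEwwMM=8 ccEEwwMm=8 ccEeWWMM=8 ccEeWWMm=8 ccEeWwMM=16 ccEeWwMm=16 ccEewwMM=8 ccEewwMm=8
ccEEwwMm hits 8/256; gcd=8; 8÷8/256÷8 = 1/32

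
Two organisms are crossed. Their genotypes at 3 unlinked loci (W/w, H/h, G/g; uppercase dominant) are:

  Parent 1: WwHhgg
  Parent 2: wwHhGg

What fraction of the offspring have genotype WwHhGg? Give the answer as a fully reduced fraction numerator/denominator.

P(WwHhGg) = 1/8

WwHhgg gametes: WHg×2, Whg×2, wHg×2, whg×2
wwHhGg gametes: wHG×2, wHg×2, whG×2, whg×2
WwHhgg×wwHhGg grid (8·8=64): WwHHGg=4 WwHHgg=4 WwHhGg=8 WwHhgg=8 WwhhGg=4 Wwhhgg=4 wwHHGg=4 wwHHgg=4 wwHhGg=8 wwHhgg=8 wwhhGg=4 wwhhgg=4
WwHhGg hits 8/64; gcd=8; 8÷8/64÷8 = 1/8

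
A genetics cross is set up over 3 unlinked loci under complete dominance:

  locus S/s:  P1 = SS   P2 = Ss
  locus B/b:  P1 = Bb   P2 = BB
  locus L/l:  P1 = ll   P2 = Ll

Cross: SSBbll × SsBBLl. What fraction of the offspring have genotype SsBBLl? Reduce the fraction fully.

P(SsBBLl) = 1/8

SSBbll gametes: SBl×4, Sbl×4
SsBBLl gametes: SBL×2, SBl×2, sBL×2, sBl×2
SSBbll×SsBBLl grid (8·8=64): SSBBLl=8 SSBBll=8 SSBbLl=8 SSBbll=8 SsBBLl=8 SsBBll=8 SsBbLl=8 SsBbll=8
SsBBLl hits 8/64; gcd=8; 8÷8/64÷8 = 1/8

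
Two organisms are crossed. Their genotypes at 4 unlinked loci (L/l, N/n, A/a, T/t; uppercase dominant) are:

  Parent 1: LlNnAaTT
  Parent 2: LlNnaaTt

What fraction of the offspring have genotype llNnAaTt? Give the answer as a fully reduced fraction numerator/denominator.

P(llNnAaTt) = 1/32

LlNnAaTT gametes: LNAT×2, LNaT×2, LnAT×2, LnaT×2, lNAT×2, lNaT×2, lnAT×2, lnaT×2
LlNnaaTt gametes: LNaT×2, LNat×2, LnaT×2, Lnat×2, lNaT×2, lNat×2, lnaT×2, lnat×2
LlNnAaTT×LlNnaaTt grid (16·16=256): LLNNAaTT=4 LLNNAaTt=4 LLNNaaTT=4 LLNNaaTt=4 LLNnAaTT=8 LLNnAaTt=8 LLNnaaTT=8 LLNnaaTt=8 LLnnAaTT=4 LLnnAaTt=4 LLnnaaTT=4 LLnnaaTt=4 LlNNAaTT=8 LlNNAaTt=8 LlNNaaTT=8 LlNNaaTt=8 LlNnAaTT=16 LlNnAaTt=16 LlNnaaTT=16 LlNnaaTt=16 LlnnAaTT=8 LlnnAaTt=8 LlnnaaTT=8 LlnnaaTt=8 llNNAaTT=4 llNNAaTt=4 llNNaaTT=4 llNNaaTt=4 llNnAaTT=8 llNnAaTt=8 llNnaaTT=8 llNnaaTt=8 llnnAaTT=4 llnnAaTt=4 llnnaaTT=4 llnnaaTt=4
llNnAaTt hits 8/256; gcd=8; 8÷8/256÷8 = 1/32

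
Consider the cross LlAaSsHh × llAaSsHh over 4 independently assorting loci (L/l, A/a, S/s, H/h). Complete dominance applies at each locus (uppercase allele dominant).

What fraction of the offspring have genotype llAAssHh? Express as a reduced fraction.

P(llAAssHh) = 1/64

LlAaSsHh gametes: LASH×1, LASh×1, LAsH×1, LAsh×1, LaSH×1, LaSh×1, LasH×1, Lash×1, lASH×1, lASh×1, lAsH×1, lAsh×1, laSH×1, laSh×1, lasH×1, lash×1
llAaSsHh gametes: lASH×2, lASh×2, lAsH×2, lAsh×2, laSH×2, laSh×2, lasH×2, lash×2
LlAaSsHh×llAaSsHh grid (16·16=256): LlAASSHH=2 LlAASSHh=4 LlAASShh=2 LlAASsHH=4 LlAASsHh=8 LlAASshh=4 LlAAssHH=2 LlAAssHh=4 LlAAsshh=2 LlAaSSHH=4 LlAaSSHh=8 LlAaSShh=4 LlAaSsHH=8 LlAaSsHh=16 LlAaSshh=8 LlAassHH=4 LlAassHh=8 LlAasshh=4 LlaaSSHH=2 LlaaSSHh=4 LlaaSShh=2 LlaaSsHH=4 LlaaSsHh=8 LlaaSshh=4 LlaassHH=2 LlaassHh=4 Llaasshh=2 llAASSHH=2 llAASSHh=4 llAASShh=2 llAASsHH=4 llAASsHh=8 llAASshh=4 llAAssHH=2 llAAssHh=4 llAAsshh=2 llAaSSHH=4 llAaSSHh=8 llAaSShh=4 llAaSsHH=8 llAaSsHh=16 llAaSshh=8 llAassHH=4 llAassHh=8 llAasshh=4 llaaSSHH=2 llaaSSHh=4 llaaSShh=2 llaaSsHH=4 llaaSsHh=8 llaaSshh=4 llaassHH=2 llaassHh=4 llaasshh=2
llAAssHh hits 4/256; gcd=4; 4÷4/256÷4 = 1/64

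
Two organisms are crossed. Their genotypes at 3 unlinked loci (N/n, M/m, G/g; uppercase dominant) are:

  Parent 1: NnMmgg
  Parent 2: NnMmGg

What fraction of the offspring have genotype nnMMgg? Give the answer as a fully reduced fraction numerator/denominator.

NnMmgg gametes: NMg×2, Nmg×2, nMg×2, nmg×2
NnMmGg gametes: NMG×1, NMg×1, NmG×1, Nmg×1, nMG×1, nMg×1, nmG×1, nmg×1
NnMmgg×NnMmGg grid (8·8=64): NNMMGg=2 NNMMgg=2 NNMmGg=4 NNMmgg=4 NNmmGg=2 NNmmgg=2 NnMMGg=4 NnMMgg=4 NnMmGg=8 NnMmgg=8 NnmmGg=4 Nnmmgg=4 nnMMGg=2 nnMMgg=2 nnMmGg=4 nnMmgg=4 nnmmGg=2 nnmmgg=2
nnMMgg hits 2/64; gcd=2; 2÷2/64÷2 = 1/32

P(nnMMgg) = 1/32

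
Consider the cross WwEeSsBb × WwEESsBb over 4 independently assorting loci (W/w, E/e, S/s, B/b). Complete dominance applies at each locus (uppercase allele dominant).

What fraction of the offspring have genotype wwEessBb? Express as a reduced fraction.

P(wwEessBb) = 1/64

WwEeSsBb gametes: WESB×1, WESb×1, WEsB×1, WEsb×1, WeSB×1, WeSb×1, WesB×1, Wesb×1, wESB×1, wESb×1, wEsB×1, wEsb×1, weSB×1, weSb×1, wesB×1, wesb×1
WwEESsBb gametes: WESB×2, WESb×2, WEsB×2, WEsb×2, wESB×2, wESb×2, wEsB×2, wEsb×2
WwEeSsBb×WwEESsBb grid (16·16=256): WWEESSBB=2 WWEESSBb=4 WWEESSbb=2 WWEESsBB=4 WWEESsBb=8 WWEESsbb=4 WWEEssBB=2 WWEEssBb=4 WWEEssbb=2 WWEeSSBB=2 WWEeSSBb=4 WWEeSSbb=2 WWEeSsBB=4 WWEeSsBb=8 WWEeSsbb=4 WWEessBB=2 WWEessBb=4 WWEessbb=2 WwEESSBB=4 WwEESSBb=8 WwEESSbb=4 WwEESsBB=8 WwEESsBb=16 WwEESsbb=8 WwEEssBB=4 WwEEssBb=8 WwEEssbb=4 WwEeSSBB=4 WwEeSSBb=8 WwEeSSbb=4 WwEeSsBB=8 WwEeSsBb=16 WwEeSsbb=8 WwEessBB=4 WwEessBb=8 WwEessbb=4 wwEESSBB=2 wwEESSBb=4 wwEESSbb=2 wwEESsBB=4 wwEESsBb=8 wwEESsbb=4 wwEEssBB=2 wwEEssBb=4 wwEEssbb=2 wwEeSSBB=2 wwEeSSBb=4 wwEeSSbb=2 wwEeSsBB=4 wwEeSsBb=8 wwEeSsbb=4 wwEessBB=2 wwEessBb=4 wwEessbb=2
wwEessBb hits 4/256; gcd=4; 4÷4/256÷4 = 1/64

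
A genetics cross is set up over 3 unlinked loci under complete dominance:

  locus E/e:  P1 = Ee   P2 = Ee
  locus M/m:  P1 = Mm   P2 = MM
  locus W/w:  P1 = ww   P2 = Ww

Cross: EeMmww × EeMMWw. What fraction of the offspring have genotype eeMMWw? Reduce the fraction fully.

EeMmww gametes: EMw×2, Emw×2, eMw×2, emw×2
EeMMWw gametes: EMW×2, EMw×2, eMW×2, eMw×2
EeMmww×EeMMWw grid (8·8=64): EEMMWw=4 EEMMww=4 EEMmWw=4 EEMmww=4 EeMMWw=8 EeMMww=8 EeMmWw=8 EeMmww=8 eeMMWw=4 eeMMww=4 eeMmWw=4 eeMmww=4
eeMMWw hits 4/64; gcd=4; 4÷4/64÷4 = 1/16

P(eeMMWw) = 1/16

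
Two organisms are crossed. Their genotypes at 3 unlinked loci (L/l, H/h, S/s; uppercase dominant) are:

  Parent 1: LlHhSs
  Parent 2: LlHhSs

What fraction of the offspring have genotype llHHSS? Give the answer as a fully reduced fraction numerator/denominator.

P(llHHSS) = 1/64

LlHhSs gametes: LHS×1, LHs×1, LhS×1, Lhs×1, lHS×1, lHs×1, lhS×1, lhs×1
LlHhSs gametes: LHS×1, LHs×1, LhS×1, Lhs×1, lHS×1, lHs×1, lhS×1, lhs×1
LlHhSs×LlHhSs grid (8·8=64): LLHHSS=1 LLHHSs=2 LLHHss=1 LLHhSS=2 LLHhSs=4 LLHhss=2 LLhhSS=1 LLhhSs=2 LLhhss=1 LlHHSS=2 LlHHSs=4 LlHHss=2 LlHhSS=4 LlHhSs=8 LlHhss=4 LlhhSS=2 LlhhSs=4 Llhhss=2 llHHSS=1 llHHSs=2 llHHss=1 llHhSS=2 llHhSs=4 llHhss=2 llhhSS=1 llhhSs=2 llhhss=1
llHHSS hits 1/64; gcd=1; 1÷1/64÷1 = 1/64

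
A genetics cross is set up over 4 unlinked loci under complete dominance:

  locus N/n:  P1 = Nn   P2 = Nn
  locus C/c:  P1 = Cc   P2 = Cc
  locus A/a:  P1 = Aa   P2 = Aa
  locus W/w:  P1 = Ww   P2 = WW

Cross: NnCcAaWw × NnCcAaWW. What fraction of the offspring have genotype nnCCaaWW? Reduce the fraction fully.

NnCcAaWw gametes: NCAW×1, NCAw×1, NCaW×1, NCaw×1, NcAW×1, NcAw×1, NcaW×1, Ncaw×1, nCAW×1, nCAw×1, nCaW×1, nCaw×1, ncAW×1, ncAw×1, ncaW×1, ncaw×1
NnCcAaWW gametes: NCAW×2, NCaW×2, NcAW×2, NcaW×2, nCAW×2, nCaW×2, ncAW×2, ncaW×2
NnCcAaWw×NnCcAaWW grid (16·16=256): NNCCAAWW=2 NNCCAAWw=2 NNCCAaWW=4 NNCCAaWw=4 NNCCaaWW=2 NNCCaaWw=2 NNCcAAWW=4 NNCcAAWw=4 NNCcAaWW=8 NNCcAaWw=8 NNCcaaWW=4 NNCcaaWw=4 NNccAAWW=2 NNccAAWw=2 NNccAaWW=4 NNccAaWw=4 NNccaaWW=2 NNccaaWw=2 NnCCAAWW=4 NnCCAAWw=4 NnCCAaWW=8 NnCCAaWw=8 NnCCaaWW=4 NnCCaaWw=4 NnCcAAWW=8 NnCcAAWw=8 NnCcAaWW=16 NnCcAaWw=16 NnCcaaWW=8 NnCcaaWw=8 NnccAAWW=4 NnccAAWw=4 NnccAaWW=8 NnccAaWw=8 NnccaaWW=4 NnccaaWw=4 nnCCAAWW=2 nnCCAAWw=2 nnCCAaWW=4 nnCCAaWw=4 nnCCaaWW=2 nnCCaaWw=2 nnCcAAWW=4 nnCcAAWw=4 nnCcAaWW=8 nnCcAaWw=8 nnCcaaWW=4 nnCcaaWw=4 nnccAAWW=2 nnccAAWw=2 nnccAaWW=4 nnccAaWw=4 nnccaaWW=2 nnccaaWw=2
nnCCaaWW hits 2/256; gcd=2; 2÷2/256÷2 = 1/128

P(nnCCaaWW) = 1/128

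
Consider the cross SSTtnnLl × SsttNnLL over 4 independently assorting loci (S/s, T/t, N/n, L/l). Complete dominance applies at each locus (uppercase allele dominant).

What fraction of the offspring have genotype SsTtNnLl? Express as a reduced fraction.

P(SsTtNnLl) = 1/16

SSTtnnLl gametes: STnL×4, STnl×4, StnL×4, Stnl×4
SsttNnLL gametes: StNL×4, StnL×4, stNL×4, stnL×4
SSTtnnLl×SsttNnLL grid (16·16=256): SSTtNnLL=16 SSTtNnLl=16 SSTtnnLL=16 SSTtnnLl=16 SSttNnLL=16 SSttNnLl=16 SSttnnLL=16 SSttnnLl=16 SsTtNnLL=16 SsTtNnLl=16 SsTtnnLL=16 SsTtnnLl=16 SsttNnLL=16 SsttNnLl=16 SsttnnLL=16 SsttnnLl=16
SsTtNnLl hits 16/256; gcd=16; 16÷16/256÷16 = 1/16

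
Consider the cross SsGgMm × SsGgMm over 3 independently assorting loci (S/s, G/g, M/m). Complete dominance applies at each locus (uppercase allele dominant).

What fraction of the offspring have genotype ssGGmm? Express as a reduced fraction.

P(ssGGmm) = 1/64

SsGgMm gametes: SGM×1, SGm×1, SgM×1, Sgm×1, sGM×1, sGm×1, sgM×1, sgm×1
SsGgMm gametes: SGM×1, SGm×1, SgM×1, Sgm×1, sGM×1, sGm×1, sgM×1, sgm×1
SsGgMm×SsGgMm grid (8·8=64): SSGGMM=1 SSGGMm=2 SSGGmm=1 SSGgMM=2 SSGgMm=4 SSGgmm=2 SSggMM=1 SSggMm=2 SSggmm=1 SsGGMM=2 SsGGMm=4 SsGGmm=2 SsGgMM=4 SsGgMm=8 SsGgmm=4 SsggMM=2 SsggMm=4 Ssggmm=2 ssGGMM=1 ssGGMm=2 ssGGmm=1 ssGgMM=2 ssGgMm=4 ssGgmm=2 ssggMM=1 ssggMm=2 ssggmm=1
ssGGmm hits 1/64; gcd=1; 1÷1/64÷1 = 1/64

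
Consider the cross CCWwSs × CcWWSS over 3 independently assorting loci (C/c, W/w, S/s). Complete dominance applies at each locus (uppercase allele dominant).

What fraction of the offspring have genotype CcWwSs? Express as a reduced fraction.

CCWwSs gametes: CWS×2, CWs×2, CwS×2, Cws×2
CcWWSS gametes: CWS×4, cWS×4
CCWwSs×CcWWSS grid (8·8=64): CCWWSS=8 CCWWSs=8 CCWwSS=8 CCWwSs=8 CcWWSS=8 CcWWSs=8 CcWwSS=8 CcWwSs=8
CcWwSs hits 8/64; gcd=8; 8÷8/64÷8 = 1/8

P(CcWwSs) = 1/8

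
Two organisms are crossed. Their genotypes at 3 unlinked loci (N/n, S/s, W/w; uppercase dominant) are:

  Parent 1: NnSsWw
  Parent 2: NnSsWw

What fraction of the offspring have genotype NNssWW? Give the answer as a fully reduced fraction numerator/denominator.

P(NNssWW) = 1/64

NnSsWw gametes: NSW×1, NSw×1, NsW×1, Nsw×1, nSW×1, nSw×1, nsW×1, nsw×1
NnSsWw gametes: NSW×1, NSw×1, NsW×1, Nsw×1, nSW×1, nSw×1, nsW×1, nsw×1
NnSsWw×NnSsWw grid (8·8=64): NNSSWW=1 NNSSWw=2 NNSSww=1 NNSsWW=2 NNSsWw=4 NNSsww=2 NNssWW=1 NNssWw=2 NNssww=1 NnSSWW=2 NnSSWw=4 NnSSww=2 NnSsWW=4 NnSsWw=8 NnSsww=4 NnssWW=2 NnssWw=4 Nnssww=2 nnSSWW=1 nnSSWw=2 nnSSww=1 nnSsWW=2 nnSsWw=4 nnSsww=2 nnssWW=1 nnssWw=2 nnssww=1
NNssWW hits 1/64; gcd=1; 1÷1/64÷1 = 1/64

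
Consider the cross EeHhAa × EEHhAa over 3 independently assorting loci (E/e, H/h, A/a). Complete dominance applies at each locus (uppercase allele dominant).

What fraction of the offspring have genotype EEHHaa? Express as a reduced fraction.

EeHhAa gametes: EHA×1, EHa×1, EhA×1, Eha×1, eHA×1, eHa×1, ehA×1, eha×1
EEHhAa gametes: EHA×2, EHa×2, EhA×2, Eha×2
EeHhAa×EEHhAa grid (8·8=64): EEHHAA=2 EEHHAa=4 EEHHaa=2 EEHhAA=4 EEHhAa=8 EEHhaa=4 EEhhAA=2 EEhhAa=4 EEhhaa=2 EeHHAA=2 EeHHAa=4 EeHHaa=2 EeHhAA=4 EeHhAa=8 EeHhaa=4 EehhAA=2 EehhAa=4 Eehhaa=2
EEHHaa hits 2/64; gcd=2; 2÷2/64÷2 = 1/32

P(EEHHaa) = 1/32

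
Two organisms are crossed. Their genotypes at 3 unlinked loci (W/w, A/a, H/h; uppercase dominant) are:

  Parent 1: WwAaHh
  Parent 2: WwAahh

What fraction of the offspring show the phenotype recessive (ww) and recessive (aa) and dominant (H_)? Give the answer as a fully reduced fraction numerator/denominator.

WwAaHh gametes: WAH×1, WAh×1, WaH×1, Wah×1, wAH×1, wAh×1, waH×1, wah×1
WwAahh gametes: WAh×2, Wah×2, wAh×2, wah×2
WwAaHh×WwAahh grid (8·8=64): WWAAHh=2 WWAAhh=2 WWAaHh=4 WWAahh=4 WWaaHh=2 WWaahh=2 WwAAHh=4 WwAAhh=4 WwAaHh=8 WwAahh=8 WwaaHh=4 Wwaahh=4 wwAAHh=2 wwAAhh=2 wwAaHh=4 wwAahh=4 wwaaHh=2 wwaahh=2
ww aa H_ hits 2/64; gcd=2; 2÷2/64÷2 = 1/32

P(ww aa H_) = 1/32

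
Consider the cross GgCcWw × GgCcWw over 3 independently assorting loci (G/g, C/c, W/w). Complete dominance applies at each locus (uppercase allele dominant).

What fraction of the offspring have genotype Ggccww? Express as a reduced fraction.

GgCcWw gametes: GCW×1, GCw×1, GcW×1, Gcw×1, gCW×1, gCw×1, gcW×1, gcw×1
GgCcWw gametes: GCW×1, GCw×1, GcW×1, Gcw×1, gCW×1, gCw×1, gcW×1, gcw×1
GgCcWw×GgCcWw grid (8·8=64): GGCCWW=1 GGCCWw=2 GGCCww=1 GGCcWW=2 GGCcWw=4 GGCcww=2 GGccWW=1 GGccWw=2 GGccww=1 GgCCWW=2 GgCCWw=4 GgCCww=2 GgCcWW=4 GgCcWw=8 GgCcww=4 GgccWW=2 GgccWw=4 Ggccww=2 ggCCWW=1 ggCCWw=2 ggCCww=1 ggCcWW=2 ggCcWw=4 ggCcww=2 ggccWW=1 ggccWw=2 ggccww=1
Ggccww hits 2/64; gcd=2; 2÷2/64÷2 = 1/32

P(Ggccww) = 1/32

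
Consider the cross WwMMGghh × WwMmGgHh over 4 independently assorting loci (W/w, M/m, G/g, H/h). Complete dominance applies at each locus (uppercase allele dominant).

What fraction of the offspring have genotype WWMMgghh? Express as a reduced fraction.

P(WWMMgghh) = 1/64

WwMMGghh gametes: WMGh×4, WMgh×4, wMGh×4, wMgh×4
WwMmGgHh gametes: WMGH×1, WMGh×1, WMgH×1, WMgh×1, WmGH×1, WmGh×1, WmgH×1, Wmgh×1, wMGH×1, wMGh×1, wMgH×1, wMgh×1, wmGH×1, wmGh×1, wmgH×1, wmgh×1
WwMMGghh×WwMmGgHh grid (16·16=256): WWMMGGHh=4 WWMMGGhh=4 WWMMGgHh=8 WWMMGghh=8 WWMMggHh=4 WWMMgghh=4 WWMmGGHh=4 WWMmGGhh=4 WWMmGgHh=8 WWMmGghh=8 WWMmggHh=4 WWMmgghh=4 WwMMGGHh=8 WwMMGGhh=8 WwMMGgHh=16 WwMMGghh=16 WwMMggHh=8 WwMMgghh=8 WwMmGGHh=8 WwMmGGhh=8 WwMmGgHh=16 WwMmGghh=16 WwMmggHh=8 WwMmgghh=8 wwMMGGHh=4 wwMMGGhh=4 wwMMGgHh=8 wwMMGghh=8 wwMMggHh=4 wwMMgghh=4 wwMmGGHh=4 wwMmGGhh=4 wwMmGgHh=8 wwMmGghh=8 wwMmggHh=4 wwMmgghh=4
WWMMgghh hits 4/256; gcd=4; 4÷4/256÷4 = 1/64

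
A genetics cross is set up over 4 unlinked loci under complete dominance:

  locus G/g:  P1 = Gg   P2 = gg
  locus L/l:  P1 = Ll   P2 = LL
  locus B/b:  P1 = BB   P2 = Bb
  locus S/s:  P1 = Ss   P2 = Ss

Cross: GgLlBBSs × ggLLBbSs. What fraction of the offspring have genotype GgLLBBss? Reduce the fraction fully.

P(GgLLBBss) = 1/32

GgLlBBSs gametes: GLBS×2, GLBs×2, GlBS×2, GlBs×2, gLBS×2, gLBs×2, glBS×2, glBs×2
ggLLBbSs gametes: gLBS×4, gLBs×4, gLbS×4, gLbs×4
GgLlBBSs×ggLLBbSs grid (16·16=256): GgLLBBSS=8 GgLLBBSs=16 GgLLBBss=8 GgLLBbSS=8 GgLLBbSs=16 GgLLBbss=8 GgLlBBSS=8 GgLlBBSs=16 GgLlBBss=8 GgLlBbSS=8 GgLlBbSs=16 GgLlBbss=8 ggLLBBSS=8 ggLLBBSs=16 ggLLBBss=8 ggLLBbSS=8 ggLLBbSs=16 ggLLBbss=8 ggLlBBSS=8 ggLlBBSs=16 ggLlBBss=8 ggLlBbSS=8 ggLlBbSs=16 ggLlBbss=8
GgLLBBss hits 8/256; gcd=8; 8÷8/256÷8 = 1/32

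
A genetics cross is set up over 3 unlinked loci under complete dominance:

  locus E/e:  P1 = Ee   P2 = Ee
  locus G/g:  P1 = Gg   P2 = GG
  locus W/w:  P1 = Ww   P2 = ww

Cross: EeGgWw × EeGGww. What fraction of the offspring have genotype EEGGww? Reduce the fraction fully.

P(EEGGww) = 1/16

EeGgWw gametes: EGW×1, EGw×1, EgW×1, Egw×1, eGW×1, eGw×1, egW×1, egw×1
EeGGww gametes: EGw×4, eGw×4
EeGgWw×EeGGww grid (8·8=64): EEGGWw=4 EEGGww=4 EEGgWw=4 EEGgww=4 EeGGWw=8 EeGGww=8 EeGgWw=8 EeGgww=8 eeGGWw=4 eeGGww=4 eeGgWw=4 eeGgww=4
EEGGww hits 4/64; gcd=4; 4÷4/64÷4 = 1/16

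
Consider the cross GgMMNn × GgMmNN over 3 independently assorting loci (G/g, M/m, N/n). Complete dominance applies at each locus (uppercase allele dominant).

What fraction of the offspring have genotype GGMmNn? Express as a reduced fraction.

P(GGMmNn) = 1/16

GgMMNn gametes: GMN×2, GMn×2, gMN×2, gMn×2
GgMmNN gametes: GMN×2, GmN×2, gMN×2, gmN×2
GgMMNn×GgMmNN grid (8·8=64): GGMMNN=4 GGMMNn=4 GGMmNN=4 GGMmNn=4 GgMMNN=8 GgMMNn=8 GgMmNN=8 GgMmNn=8 ggMMNN=4 ggMMNn=4 ggMmNN=4 ggMmNn=4
GGMmNn hits 4/64; gcd=4; 4÷4/64÷4 = 1/16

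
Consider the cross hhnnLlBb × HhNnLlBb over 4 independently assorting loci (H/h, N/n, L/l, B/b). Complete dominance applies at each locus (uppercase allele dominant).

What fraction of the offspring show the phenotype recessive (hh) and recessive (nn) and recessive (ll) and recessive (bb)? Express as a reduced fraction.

P(hh nn ll bb) = 1/64

hhnnLlBb gametes: hnLB×4, hnLb×4, hnlB×4, hnlb×4
HhNnLlBb gametes: HNLB×1, HNLb×1, HNlB×1, HNlb×1, HnLB×1, HnLb×1, HnlB×1, Hnlb×1, hNLB×1, hNLb×1, hNlB×1, hNlb×1, hnLB×1, hnLb×1, hnlB×1, hnlb×1
hhnnLlBb×HhNnLlBb grid (16·16=256): HhNnLLBB=4 HhNnLLBb=8 HhNnLLbb=4 HhNnLlBB=8 HhNnLlBb=16 HhNnLlbb=8 HhNnllBB=4 HhNnllBb=8 HhNnllbb=4 HhnnLLBB=4 HhnnLLBb=8 HhnnLLbb=4 HhnnLlBB=8 HhnnLlBb=16 HhnnLlbb=8 HhnnllBB=4 HhnnllBb=8 Hhnnllbb=4 hhNnLLBB=4 hhNnLLBb=8 hhNnLLbb=4 hhNnLlBB=8 hhNnLlBb=16 hhNnLlbb=8 hhNnllBB=4 hhNnllBb=8 hhNnllbb=4 hhnnLLBB=4 hhnnLLBb=8 hhnnLLbb=4 hhnnLlBB=8 hhnnLlBb=16 hhnnLlbb=8 hhnnllBB=4 hhnnllBb=8 hhnnllbb=4
hh nn ll bb hits 4/256; gcd=4; 4÷4/256÷4 = 1/64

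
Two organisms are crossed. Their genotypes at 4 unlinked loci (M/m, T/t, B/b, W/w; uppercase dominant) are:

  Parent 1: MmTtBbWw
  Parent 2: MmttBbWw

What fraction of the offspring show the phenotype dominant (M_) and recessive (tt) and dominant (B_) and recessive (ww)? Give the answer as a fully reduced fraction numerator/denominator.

P(M_ tt B_ ww) = 9/128

MmTtBbWw gametes: MTBW×1, MTBw×1, MTbW×1, MTbw×1, MtBW×1, MtBw×1, MtbW×1, Mtbw×1, mTBW×1, mTBw×1, mTbW×1, mTbw×1, mtBW×1, mtBw×1, mtbW×1, mtbw×1
MmttBbWw gametes: MtBW×2, MtBw×2, MtbW×2, Mtbw×2, mtBW×2, mtBw×2, mtbW×2, mtbw×2
MmTtBbWw×MmttBbWw grid (16·16=256): MMTtBBWW=2 MMTtBBWw=4 MMTtBBww=2 MMTtBbWW=4 MMTtBbWw=8 MMTtBbww=4 MMTtbbWW=2 MMTtbbWw=4 MMTtbbww=2 MMttBBWW=2 MMttBBWw=4 MMttBBww=2 MMttBbWW=4 MMttBbWw=8 MMttBbww=4 MMttbbWW=2 MMttbbWw=4 MMttbbww=2 MmTtBBWW=4 MmTtBBWw=8 MmTtBBww=4 MmTtBbWW=8 MmTtBbWw=16 MmTtBbww=8 MmTtbbWW=4 MmTtbbWw=8 MmTtbbww=4 MmttBBWW=4 MmttBBWw=8 MmttBBww=4 MmttBbWW=8 MmttBbWw=16 MmttBbww=8 MmttbbWW=4 MmttbbWw=8 Mmttbbww=4 mmTtBBWW=2 mmTtBBWw=4 mmTtBBww=2 mmTtBbWW=4 mmTtBbWw=8 mmTtBbww=4 mmTtbbWW=2 mmTtbbWw=4 mmTtbbww=2 mmttBBWW=2 mmttBBWw=4 mmttBBww=2 mmttBbWW=4 mmttBbWw=8 mmttBbww=4 mmttbbWW=2 mmttbbWw=4 mmttbbww=2
M_ tt B_ ww hits 18/256; gcd=2; 18÷2/256÷2 = 9/128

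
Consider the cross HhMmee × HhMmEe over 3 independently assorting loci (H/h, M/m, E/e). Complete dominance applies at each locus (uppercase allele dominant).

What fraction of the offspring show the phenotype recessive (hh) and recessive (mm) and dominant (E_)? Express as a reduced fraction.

HhMmee gametes: HMe×2, Hme×2, hMe×2, hme×2
HhMmEe gametes: HME×1, HMe×1, HmE×1, Hme×1, hME×1, hMe×1, hmE×1, hme×1
HhMmee×HhMmEe grid (8·8=64): HHMMEe=2 HHMMee=2 HHMmEe=4 HHMmee=4 HHmmEe=2 HHmmee=2 HhMMEe=4 HhMMee=4 HhMmEe=8 HhMmee=8 HhmmEe=4 Hhmmee=4 hhMMEe=2 hhMMee=2 hhMmEe=4 hhMmee=4 hhmmEe=2 hhmmee=2
hh mm E_ hits 2/64; gcd=2; 2÷2/64÷2 = 1/32

P(hh mm E_) = 1/32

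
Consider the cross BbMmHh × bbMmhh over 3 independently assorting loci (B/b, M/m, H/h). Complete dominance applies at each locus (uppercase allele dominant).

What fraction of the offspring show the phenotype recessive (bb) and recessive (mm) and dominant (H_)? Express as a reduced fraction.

P(bb mm H_) = 1/16

BbMmHh gametes: BMH×1, BMh×1, BmH×1, Bmh×1, bMH×1, bMh×1, bmH×1, bmh×1
bbMmhh gametes: bMh×4, bmh×4
BbMmHh×bbMmhh grid (8·8=64): BbMMHh=4 BbMMhh=4 BbMmHh=8 BbMmhh=8 BbmmHh=4 Bbmmhh=4 bbMMHh=4 bbMMhh=4 bbMmHh=8 bbMmhh=8 bbmmHh=4 bbmmhh=4
bb mm H_ hits 4/64; gcd=4; 4÷4/64÷4 = 1/16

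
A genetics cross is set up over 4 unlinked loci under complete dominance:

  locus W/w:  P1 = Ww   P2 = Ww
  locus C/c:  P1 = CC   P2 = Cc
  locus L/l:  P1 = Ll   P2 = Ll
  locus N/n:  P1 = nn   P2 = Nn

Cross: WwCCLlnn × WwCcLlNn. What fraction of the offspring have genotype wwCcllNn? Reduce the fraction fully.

P(wwCcllNn) = 1/64

WwCCLlnn gametes: WCLn×4, WCln×4, wCLn×4, wCln×4
WwCcLlNn gametes: WCLN×1, WCLn×1, WClN×1, WCln×1, WcLN×1, WcLn×1, WclN×1, Wcln×1, wCLN×1, wCLn×1, wClN×1, wCln×1, wcLN×1, wcLn×1, wclN×1, wcln×1
WwCCLlnn×WwCcLlNn grid (16·16=256): WWCCLLNn=4 WWCCLLnn=4 WWCCLlNn=8 WWCCLlnn=8 WWCCllNn=4 WWCCllnn=4 WWCcLLNn=4 WWCcLLnn=4 WWCcLlNn=8 WWCcLlnn=8 WWCcllNn=4 WWCcllnn=4 WwCCLLNn=8 WwCCLLnn=8 WwCCLlNn=16 WwCCLlnn=16 WwCCllNn=8 WwCCllnn=8 WwCcLLNn=8 WwCcLLnn=8 WwCcLlNn=16 WwCcLlnn=16 WwCcllNn=8 WwCcllnn=8 wwCCLLNn=4 wwCCLLnn=4 wwCCLlNn=8 wwCCLlnn=8 wwCCllNn=4 wwCCllnn=4 wwCcLLNn=4 wwCcLLnn=4 wwCcLlNn=8 wwCcLlnn=8 wwCcllNn=4 wwCcllnn=4
wwCcllNn hits 4/256; gcd=4; 4÷4/256÷4 = 1/64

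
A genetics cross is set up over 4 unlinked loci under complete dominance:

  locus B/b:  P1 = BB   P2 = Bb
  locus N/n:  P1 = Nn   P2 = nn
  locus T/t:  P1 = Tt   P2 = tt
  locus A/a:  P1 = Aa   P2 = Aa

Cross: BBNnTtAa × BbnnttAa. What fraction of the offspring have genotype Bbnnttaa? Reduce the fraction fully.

P(Bbnnttaa) = 1/32

BBNnTtAa gametes: BNTA×2, BNTa×2, BNtA×2, BNta×2, BnTA×2, BnTa×2, BntA×2, Bnta×2
BbnnttAa gametes: BntA×4, Bnta×4, bntA×4, bnta×4
BBNnTtAa×BbnnttAa grid (16·16=256): BBNnTtAA=8 BBNnTtAa=16 BBNnTtaa=8 BBNnttAA=8 BBNnttAa=16 BBNnttaa=8 BBnnTtAA=8 BBnnTtAa=16 BBnnTtaa=8 BBnnttAA=8 BBnnttAa=16 BBnnttaa=8 BbNnTtAA=8 BbNnTtAa=16 BbNnTtaa=8 BbNnttAA=8 BbNnttAa=16 BbNnttaa=8 BbnnTtAA=8 BbnnTtAa=16 BbnnTtaa=8 BbnnttAA=8 BbnnttAa=16 Bbnnttaa=8
Bbnnttaa hits 8/256; gcd=8; 8÷8/256÷8 = 1/32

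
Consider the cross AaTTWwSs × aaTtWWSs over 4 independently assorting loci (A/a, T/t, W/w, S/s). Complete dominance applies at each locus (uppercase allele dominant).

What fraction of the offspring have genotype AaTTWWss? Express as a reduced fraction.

P(AaTTWWss) = 1/32

AaTTWwSs gametes: ATWS×2, ATWs×2, ATwS×2, ATws×2, aTWS×2, aTWs×2, aTwS×2, aTws×2
aaTtWWSs gametes: aTWS×4, aTWs×4, atWS×4, atWs×4
AaTTWwSs×aaTtWWSs grid (16·16=256): AaTTWWSS=8 AaTTWWSs=16 AaTTWWss=8 AaTTWwSS=8 AaTTWwSs=16 AaTTWwss=8 AaTtWWSS=8 AaTtWWSs=16 AaTtWWss=8 AaTtWwSS=8 AaTtWwSs=16 AaTtWwss=8 aaTTWWSS=8 aaTTWWSs=16 aaTTWWss=8 aaTTWwSS=8 aaTTWwSs=16 aaTTWwss=8 aaTtWWSS=8 aaTtWWSs=16 aaTtWWss=8 aaTtWwSS=8 aaTtWwSs=16 aaTtWwss=8
AaTTWWss hits 8/256; gcd=8; 8÷8/256÷8 = 1/32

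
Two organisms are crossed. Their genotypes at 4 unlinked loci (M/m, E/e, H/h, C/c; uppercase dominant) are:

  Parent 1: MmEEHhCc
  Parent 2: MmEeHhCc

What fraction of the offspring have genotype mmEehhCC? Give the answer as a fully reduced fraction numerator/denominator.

P(mmEehhCC) = 1/128

MmEEHhCc gametes: MEHC×2, MEHc×2, MEhC×2, MEhc×2, mEHC×2, mEHc×2, mEhC×2, mEhc×2
MmEeHhCc gametes: MEHC×1, MEHc×1, MEhC×1, MEhc×1, MeHC×1, MeHc×1, MehC×1, Mehc×1, mEHC×1, mEHc×1, mEhC×1, mEhc×1, meHC×1, meHc×1, mehC×1, mehc×1
MmEEHhCc×MmEeHhCc grid (16·16=256): MMEEHHCC=2 MMEEHHCc=4 MMEEHHcc=2 MMEEHhCC=4 MMEEHhCc=8 MMEEHhcc=4 MMEEhhCC=2 MMEEhhCc=4 MMEEhhcc=2 MMEeHHCC=2 MMEeHHCc=4 MMEeHHcc=2 MMEeHhCC=4 MMEeHhCc=8 MMEeHhcc=4 MMEehhCC=2 MMEehhCc=4 MMEehhcc=2 MmEEHHCC=4 MmEEHHCc=8 MmEEHHcc=4 MmEEHhCC=8 MmEEHhCc=16 MmEEHhcc=8 MmEEhhCC=4 MmEEhhCc=8 MmEEhhcc=4 MmEeHHCC=4 MmEeHHCc=8 MmEeHHcc=4 MmEeHhCC=8 MmEeHhCc=16 MmEeHhcc=8 MmEehhCC=4 MmEehhCc=8 MmEehhcc=4 mmEEHHCC=2 mmEEHHCc=4 mmEEHHcc=2 mmEEHhCC=4 mmEEHhCc=8 mmEEHhcc=4 mmEEhhCC=2 mmEEhhCc=4 mmEEhhcc=2 mmEeHHCC=2 mmEeHHCc=4 mmEeHHcc=2 mmEeHhCC=4 mmEeHhCc=8 mmEeHhcc=4 mmEehhCC=2 mmEehhCc=4 mmEehhcc=2
mmEehhCC hits 2/256; gcd=2; 2÷2/256÷2 = 1/128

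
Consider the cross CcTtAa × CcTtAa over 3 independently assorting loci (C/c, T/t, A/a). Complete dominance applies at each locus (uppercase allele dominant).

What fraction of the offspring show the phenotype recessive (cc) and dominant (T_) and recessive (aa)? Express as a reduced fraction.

P(cc T_ aa) = 3/64

CcTtAa gametes: CTA×1, CTa×1, CtA×1, Cta×1, cTA×1, cTa×1, ctA×1, cta×1
CcTtAa gametes: CTA×1, CTa×1, CtA×1, Cta×1, cTA×1, cTa×1, ctA×1, cta×1
CcTtAa×CcTtAa grid (8·8=64): CCTTAA=1 CCTTAa=2 CCTTaa=1 CCTtAA=2 CCTtAa=4 CCTtaa=2 CCttAA=1 CCttAa=2 CCttaa=1 CcTTAA=2 CcTTAa=4 CcTTaa=2 CcTtAA=4 CcTtAa=8 CcTtaa=4 CcttAA=2 CcttAa=4 Ccttaa=2 ccTTAA=1 ccTTAa=2 ccTTaa=1 ccTtAA=2 ccTtAa=4 ccTtaa=2 ccttAA=1 ccttAa=2 ccttaa=1
cc T_ aa hits 3/64; gcd=1; 3÷1/64÷1 = 3/64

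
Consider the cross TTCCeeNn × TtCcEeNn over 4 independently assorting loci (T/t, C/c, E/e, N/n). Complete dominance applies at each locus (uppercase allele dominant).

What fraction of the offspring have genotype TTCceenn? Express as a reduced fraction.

TTCCeeNn gametes: TCeN×8, TCen×8
TtCcEeNn gametes: TCEN×1, TCEn×1, TCeN×1, TCen×1, TcEN×1, TcEn×1, TceN×1, Tcen×1, tCEN×1, tCEn×1, tCeN×1, tCen×1, tcEN×1, tcEn×1, tceN×1, tcen×1
TTCCeeNn×TtCcEeNn grid (16·16=256): TTCCEeNN=8 TTCCEeNn=16 TTCCEenn=8 TTCCeeNN=8 TTCCeeNn=16 TTCCeenn=8 TTCcEeNN=8 TTCcEeNn=16 TTCcEenn=8 TTCceeNN=8 TTCceeNn=16 TTCceenn=8 TtCCEeNN=8 TtCCEeNn=16 TtCCEenn=8 TtCCeeNN=8 TtCCeeNn=16 TtCCeenn=8 TtCcEeNN=8 TtCcEeNn=16 TtCcEenn=8 TtCceeNN=8 TtCceeNn=16 TtCceenn=8
TTCceenn hits 8/256; gcd=8; 8÷8/256÷8 = 1/32

P(TTCceenn) = 1/32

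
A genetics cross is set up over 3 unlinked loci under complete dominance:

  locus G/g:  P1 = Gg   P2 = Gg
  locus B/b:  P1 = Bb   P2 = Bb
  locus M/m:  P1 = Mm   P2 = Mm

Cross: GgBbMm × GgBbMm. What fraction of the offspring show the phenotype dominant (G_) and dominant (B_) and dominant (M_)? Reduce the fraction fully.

GgBbMm gametes: GBM×1, GBm×1, GbM×1, Gbm×1, gBM×1, gBm×1, gbM×1, gbm×1
GgBbMm gametes: GBM×1, GBm×1, GbM×1, Gbm×1, gBM×1, gBm×1, gbM×1, gbm×1
GgBbMm×GgBbMm grid (8·8=64): GGBBMM=1 GGBBMm=2 GGBBmm=1 GGBbMM=2 GGBbMm=4 GGBbmm=2 GGbbMM=1 GGbbMm=2 GGbbmm=1 GgBBMM=2 GgBBMm=4 GgBBmm=2 GgBbMM=4 GgBbMm=8 GgBbmm=4 GgbbMM=2 GgbbMm=4 Ggbbmm=2 ggBBMM=1 ggBBMm=2 ggBBmm=1 ggBbMM=2 ggBbMm=4 ggBbmm=2 ggbbMM=1 ggbbMm=2 ggbbmm=1
G_ B_ M_ hits 27/64; gcd=1; 27÷1/64÷1 = 27/64

P(G_ B_ M_) = 27/64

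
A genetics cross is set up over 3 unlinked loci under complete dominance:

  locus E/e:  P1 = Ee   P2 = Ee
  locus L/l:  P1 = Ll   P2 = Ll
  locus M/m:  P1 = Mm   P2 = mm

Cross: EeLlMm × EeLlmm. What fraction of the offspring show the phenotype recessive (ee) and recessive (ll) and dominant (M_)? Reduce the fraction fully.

P(ee ll M_) = 1/32

EeLlMm gametes: ELM×1, ELm×1, ElM×1, Elm×1, eLM×1, eLm×1, elM×1, elm×1
EeLlmm gametes: ELm×2, Elm×2, eLm×2, elm×2
EeLlMm×EeLlmm grid (8·8=64): EELLMm=2 EELLmm=2 EELlMm=4 EELlmm=4 EEllMm=2 EEllmm=2 EeLLMm=4 EeLLmm=4 EeLlMm=8 EeLlmm=8 EellMm=4 Eellmm=4 eeLLMm=2 eeLLmm=2 eeLlMm=4 eeLlmm=4 eellMm=2 eellmm=2
ee ll M_ hits 2/64; gcd=2; 2÷2/64÷2 = 1/32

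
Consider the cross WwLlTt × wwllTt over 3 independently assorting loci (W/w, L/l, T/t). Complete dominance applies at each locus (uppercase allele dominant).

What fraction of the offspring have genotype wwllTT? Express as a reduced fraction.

WwLlTt gametes: WLT×1, WLt×1, WlT×1, Wlt×1, wLT×1, wLt×1, wlT×1, wlt×1
wwllTt gametes: wlT×4, wlt×4
WwLlTt×wwllTt grid (8·8=64): WwLlTT=4 WwLlTt=8 WwLltt=4 WwllTT=4 WwllTt=8 Wwlltt=4 wwLlTT=4 wwLlTt=8 wwLltt=4 wwllTT=4 wwllTt=8 wwlltt=4
wwllTT hits 4/64; gcd=4; 4÷4/64÷4 = 1/16

P(wwllTT) = 1/16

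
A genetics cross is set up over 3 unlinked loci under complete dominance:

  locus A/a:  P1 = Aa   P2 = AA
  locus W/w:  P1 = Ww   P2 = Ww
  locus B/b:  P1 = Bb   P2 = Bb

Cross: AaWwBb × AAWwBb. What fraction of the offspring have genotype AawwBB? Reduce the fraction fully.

P(AawwBB) = 1/32

AaWwBb gametes: AWB×1, AWb×1, AwB×1, Awb×1, aWB×1, aWb×1, awB×1, awb×1
AAWwBb gametes: AWB×2, AWb×2, AwB×2, Awb×2
AaWwBb×AAWwBb grid (8·8=64): AAWWBB=2 AAWWBb=4 AAWWbb=2 AAWwBB=4 AAWwBb=8 AAWwbb=4 AAwwBB=2 AAwwBb=4 AAwwbb=2 AaWWBB=2 AaWWBb=4 AaWWbb=2 AaWwBB=4 AaWwBb=8 AaWwbb=4 AawwBB=2 AawwBb=4 Aawwbb=2
AawwBB hits 2/64; gcd=2; 2÷2/64÷2 = 1/32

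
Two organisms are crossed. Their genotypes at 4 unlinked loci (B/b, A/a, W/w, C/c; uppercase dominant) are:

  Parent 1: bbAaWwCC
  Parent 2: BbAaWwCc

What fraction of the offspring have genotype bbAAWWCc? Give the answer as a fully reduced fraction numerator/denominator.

P(bbAAWWCc) = 1/64

bbAaWwCC gametes: bAWC×4, bAwC×4, baWC×4, bawC×4
BbAaWwCc gametes: BAWC×1, BAWc×1, BAwC×1, BAwc×1, BaWC×1, BaWc×1, BawC×1, Bawc×1, bAWC×1, bAWc×1, bAwC×1, bAwc×1, baWC×1, baWc×1, bawC×1, bawc×1
bbAaWwCC×BbAaWwCc grid (16·16=256): BbAAWWCC=4 BbAAWWCc=4 BbAAWwCC=8 BbAAWwCc=8 BbAAwwCC=4 BbAAwwCc=4 BbAaWWCC=8 BbAaWWCc=8 BbAaWwCC=16 BbAaWwCc=16 BbAawwCC=8 BbAawwCc=8 BbaaWWCC=4 BbaaWWCc=4 BbaaWwCC=8 BbaaWwCc=8 BbaawwCC=4 BbaawwCc=4 bbAAWWCC=4 bbAAWWCc=4 bbAAWwCC=8 bbAAWwCc=8 bbAAwwCC=4 bbAAwwCc=4 bbAaWWCC=8 bbAaWWCc=8 bbAaWwCC=16 bbAaWwCc=16 bbAawwCC=8 bbAawwCc=8 bbaaWWCC=4 bbaaWWCc=4 bbaaWwCC=8 bbaaWwCc=8 bbaawwCC=4 bbaawwCc=4
bbAAWWCc hits 4/256; gcd=4; 4÷4/256÷4 = 1/64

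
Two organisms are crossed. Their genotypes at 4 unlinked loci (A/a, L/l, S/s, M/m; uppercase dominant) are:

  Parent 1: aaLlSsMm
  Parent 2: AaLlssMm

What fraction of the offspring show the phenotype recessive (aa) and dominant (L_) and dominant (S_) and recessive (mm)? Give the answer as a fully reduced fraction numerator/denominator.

aaLlSsMm gametes: aLSM×2, aLSm×2, aLsM×2, aLsm×2, alSM×2, alSm×2, alsM×2, alsm×2
AaLlssMm gametes: ALsM×2, ALsm×2, AlsM×2, Alsm×2, aLsM×2, aLsm×2, alsM×2, alsm×2
aaLlSsMm×AaLlssMm grid (16·16=256): AaLLSsMM=4 AaLLSsMm=8 AaLLSsmm=4 AaLLssMM=4 AaLLssMm=8 AaLLssmm=4 AaLlSsMM=8 AaLlSsMm=16 AaLlSsmm=8 AaLlssMM=8 AaLlssMm=16 AaLlssmm=8 AallSsMM=4 AallSsMm=8 AallSsmm=4 AallssMM=4 AallssMm=8 Aallssmm=4 aaLLSsMM=4 aaLLSsMm=8 aaLLSsmm=4 aaLLssMM=4 aaLLssMm=8 aaLLssmm=4 aaLlSsMM=8 aaLlSsMm=16 aaLlSsmm=8 aaLlssMM=8 aaLlssMm=16 aaLlssmm=8 aallSsMM=4 aallSsMm=8 aallSsmm=4 aallssMM=4 aallssMm=8 aallssmm=4
aa L_ S_ mm hits 12/256; gcd=4; 12÷4/256÷4 = 3/64

P(aa L_ S_ mm) = 3/64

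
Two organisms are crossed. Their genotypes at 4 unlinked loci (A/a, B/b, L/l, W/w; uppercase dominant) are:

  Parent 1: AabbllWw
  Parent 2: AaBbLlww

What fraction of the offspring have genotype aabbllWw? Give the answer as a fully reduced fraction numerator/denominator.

P(aabbllWw) = 1/32

AabbllWw gametes: AblW×4, Ablw×4, ablW×4, ablw×4
AaBbLlww gametes: ABLw×2, ABlw×2, AbLw×2, Ablw×2, aBLw×2, aBlw×2, abLw×2, ablw×2
AabbllWw×AaBbLlww grid (16·16=256): AABbLlWw=8 AABbLlww=8 AABbllWw=8 AABbllww=8 AAbbLlWw=8 AAbbLlww=8 AAbbllWw=8 AAbbllww=8 AaBbLlWw=16 AaBbLlww=16 AaBbllWw=16 AaBbllww=16 AabbLlWw=16 AabbLlww=16 AabbllWw=16 Aabbllww=16 aaBbLlWw=8 aaBbLlww=8 aaBbllWw=8 aaBbllww=8 aabbLlWw=8 aabbLlww=8 aabbllWw=8 aabbllww=8
aabbllWw hits 8/256; gcd=8; 8÷8/256÷8 = 1/32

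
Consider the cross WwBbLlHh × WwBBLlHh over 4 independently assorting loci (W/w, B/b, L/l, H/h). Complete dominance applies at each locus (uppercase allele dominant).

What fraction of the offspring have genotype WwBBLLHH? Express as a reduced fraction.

P(WwBBLLHH) = 1/64

WwBbLlHh gametes: WBLH×1, WBLh×1, WBlH×1, WBlh×1, WbLH×1, WbLh×1, WblH×1, Wblh×1, wBLH×1, wBLh×1, wBlH×1, wBlh×1, wbLH×1, wbLh×1, wblH×1, wblh×1
WwBBLlHh gametes: WBLH×2, WBLh×2, WBlH×2, WBlh×2, wBLH×2, wBLh×2, wBlH×2, wBlh×2
WwBbLlHh×WwBBLlHh grid (16·16=256): WWBBLLHH=2 WWBBLLHh=4 WWBBLLhh=2 WWBBLlHH=4 WWBBLlHh=8 WWBBLlhh=4 WWBBllHH=2 WWBBllHh=4 WWBBllhh=2 WWBbLLHH=2 WWBbLLHh=4 WWBbLLhh=2 WWBbLlHH=4 WWBbLlHh=8 WWBbLlhh=4 WWBbllHH=2 WWBbllHh=4 WWBbllhh=2 WwBBLLHH=4 WwBBLLHh=8 WwBBLLhh=4 WwBBLlHH=8 WwBBLlHh=16 WwBBLlhh=8 WwBBllHH=4 WwBBllHh=8 WwBBllhh=4 WwBbLLHH=4 WwBbLLHh=8 WwBbLLhh=4 WwBbLlHH=8 WwBbLlHh=16 WwBbLlhh=8 WwBbllHH=4 WwBbllHh=8 WwBbllhh=4 wwBBLLHH=2 wwBBLLHh=4 wwBBLLhh=2 wwBBLlHH=4 wwBBLlHh=8 wwBBLlhh=4 wwBBllHH=2 wwBBllHh=4 wwBBllhh=2 wwBbLLHH=2 wwBbLLHh=4 wwBbLLhh=2 wwBbLlHH=4 wwBbLlHh=8 wwBbLlhh=4 wwBbllHH=2 wwBbllHh=4 wwBbllhh=2
WwBBLLHH hits 4/256; gcd=4; 4÷4/256÷4 = 1/64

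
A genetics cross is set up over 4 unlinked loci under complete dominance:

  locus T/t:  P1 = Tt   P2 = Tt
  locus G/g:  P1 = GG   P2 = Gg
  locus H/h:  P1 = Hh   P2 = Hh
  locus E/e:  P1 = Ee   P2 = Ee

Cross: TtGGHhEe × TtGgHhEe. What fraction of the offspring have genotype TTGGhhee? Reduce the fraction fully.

TtGGHhEe gametes: TGHE×2, TGHe×2, TGhE×2, TGhe×2, tGHE×2, tGHe×2, tGhE×2, tGhe×2
TtGgHhEe gametes: TGHE×1, TGHe×1, TGhE×1, TGhe×1, TgHE×1, TgHe×1, TghE×1, Tghe×1, tGHE×1, tGHe×1, tGhE×1, tGhe×1, tgHE×1, tgHe×1, tghE×1, tghe×1
TtGGHhEe×TtGgHhEe grid (16·16=256): TTGGHHEE=2 TTGGHHEe=4 TTGGHHee=2 TTGGHhEE=4 TTGGHhEe=8 TTGGHhee=4 TTGGhhEE=2 TTGGhhEe=4 TTGGhhee=2 TTGgHHEE=2 TTGgHHEe=4 TTGgHHee=2 TTGgHhEE=4 TTGgHhEe=8 TTGgHhee=4 TTGghhEE=2 TTGghhEe=4 TTGghhee=2 TtGGHHEE=4 TtGGHHEe=8 TtGGHHee=4 TtGGHhEE=8 TtGGHhEe=16 TtGGHhee=8 TtGGhhEE=4 TtGGhhEe=8 TtGGhhee=4 TtGgHHEE=4 TtGgHHEe=8 TtGgHHee=4 TtGgHhEE=8 TtGgHhEe=16 TtGgHhee=8 TtGghhEE=4 TtGghhEe=8 TtGghhee=4 ttGGHHEE=2 ttGGHHEe=4 ttGGHHee=2 ttGGHhEE=4 ttGGHhEe=8 ttGGHhee=4 ttGGhhEE=2 ttGGhhEe=4 ttGGhhee=2 ttGgHHEE=2 ttGgHHEe=4 ttGgHHee=2 ttGgHhEE=4 ttGgHhEe=8 ttGgHhee=4 ttGghhEE=2 ttGghhEe=4 ttGghhee=2
TTGGhhee hits 2/256; gcd=2; 2÷2/256÷2 = 1/128

P(TTGGhhee) = 1/128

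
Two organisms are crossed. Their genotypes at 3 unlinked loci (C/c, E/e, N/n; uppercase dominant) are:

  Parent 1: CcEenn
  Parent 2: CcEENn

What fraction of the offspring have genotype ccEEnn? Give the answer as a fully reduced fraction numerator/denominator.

P(ccEEnn) = 1/16

CcEenn gametes: CEn×2, Cen×2, cEn×2, cen×2
CcEENn gametes: CEN×2, CEn×2, cEN×2, cEn×2
CcEenn×CcEENn grid (8·8=64): CCEENn=4 CCEEnn=4 CCEeNn=4 CCEenn=4 CcEENn=8 CcEEnn=8 CcEeNn=8 CcEenn=8 ccEENn=4 ccEEnn=4 ccEeNn=4 ccEenn=4
ccEEnn hits 4/64; gcd=4; 4÷4/64÷4 = 1/16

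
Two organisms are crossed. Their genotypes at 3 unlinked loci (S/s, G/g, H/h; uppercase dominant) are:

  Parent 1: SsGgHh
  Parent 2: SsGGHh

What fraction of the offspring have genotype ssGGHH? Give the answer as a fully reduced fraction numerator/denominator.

SsGgHh gametes: SGH×1, SGh×1, SgH×1, Sgh×1, sGH×1, sGh×1, sgH×1, sgh×1
SsGGHh gametes: SGH×2, SGh×2, sGH×2, sGh×2
SsGgHh×SsGGHh grid (8·8=64): SSGGHH=2 SSGGHh=4 SSGGhh=2 SSGgHH=2 SSGgHh=4 SSGghh=2 SsGGHH=4 SsGGHh=8 SsGGhh=4 SsGgHH=4 SsGgHh=8 SsGghh=4 ssGGHH=2 ssGGHh=4 ssGGhh=2 ssGgHH=2 ssGgHh=4 ssGghh=2
ssGGHH hits 2/64; gcd=2; 2÷2/64÷2 = 1/32

P(ssGGHH) = 1/32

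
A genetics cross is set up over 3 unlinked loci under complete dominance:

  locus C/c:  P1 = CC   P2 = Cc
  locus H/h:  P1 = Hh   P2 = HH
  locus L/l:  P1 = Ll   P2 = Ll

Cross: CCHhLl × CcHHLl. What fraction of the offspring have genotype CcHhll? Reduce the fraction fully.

CCHhLl gametes: CHL×2, CHl×2, ChL×2, Chl×2
CcHHLl gametes: CHL×2, CHl×2, cHL×2, cHl×2
CCHhLl×CcHHLl grid (8·8=64): CCHHLL=4 CCHHLl=8 CCHHll=4 CCHhLL=4 CCHhLl=8 CCHhll=4 CcHHLL=4 CcHHLl=8 CcHHll=4 CcHhLL=4 CcHhLl=8 CcHhll=4
CcHhll hits 4/64; gcd=4; 4÷4/64÷4 = 1/16

P(CcHhll) = 1/16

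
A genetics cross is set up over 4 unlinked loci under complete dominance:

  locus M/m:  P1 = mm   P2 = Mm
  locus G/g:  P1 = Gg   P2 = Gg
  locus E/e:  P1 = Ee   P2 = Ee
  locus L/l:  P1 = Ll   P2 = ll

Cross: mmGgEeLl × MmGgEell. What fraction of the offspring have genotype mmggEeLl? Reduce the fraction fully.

mmGgEeLl gametes: mGEL×2, mGEl×2, mGeL×2, mGel×2, mgEL×2, mgEl×2, mgeL×2, mgel×2
MmGgEell gametes: MGEl×2, MGel×2, MgEl×2, Mgel×2, mGEl×2, mGel×2, mgEl×2, mgel×2
mmGgEeLl×MmGgEell grid (16·16=256): MmGGEELl=4 MmGGEEll=4 MmGGEeLl=8 MmGGEell=8 MmGGeeLl=4 MmGGeell=4 MmGgEELl=8 MmGgEEll=8 MmGgEeLl=16 MmGgEell=16 MmGgeeLl=8 MmGgeell=8 MmggEELl=4 MmggEEll=4 MmggEeLl=8 MmggEell=8 MmggeeLl=4 Mmggeell=4 mmGGEELl=4 mmGGEEll=4 mmGGEeLl=8 mmGGEell=8 mmGGeeLl=4 mmGGeell=4 mmGgEELl=8 mmGgEEll=8 mmGgEeLl=16 mmGgEell=16 mmGgeeLl=8 mmGgeell=8 mmggEELl=4 mmggEEll=4 mmggEeLl=8 mmggEell=8 mmggeeLl=4 mmggeell=4
mmggEeLl hits 8/256; gcd=8; 8÷8/256÷8 = 1/32

P(mmggEeLl) = 1/32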